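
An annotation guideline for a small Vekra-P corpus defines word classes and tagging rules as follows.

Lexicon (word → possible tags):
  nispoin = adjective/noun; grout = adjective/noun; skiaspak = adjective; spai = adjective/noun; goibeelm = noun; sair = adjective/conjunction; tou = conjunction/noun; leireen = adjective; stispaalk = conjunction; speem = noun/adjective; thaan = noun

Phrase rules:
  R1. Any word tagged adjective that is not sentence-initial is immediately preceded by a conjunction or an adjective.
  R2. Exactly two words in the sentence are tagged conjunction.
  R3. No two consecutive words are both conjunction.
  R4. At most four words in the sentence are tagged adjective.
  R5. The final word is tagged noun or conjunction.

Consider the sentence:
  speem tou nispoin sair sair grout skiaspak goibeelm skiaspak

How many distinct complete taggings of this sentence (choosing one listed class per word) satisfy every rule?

0

Candidates per position — 1:speem {noun,adjective}; 2:tou {conjunction,noun}; 3:nispoin {adjective,noun}; 4:sair {adjective,conjunction}; 5:sair {adjective,conjunction}; 6:grout {adjective,noun}; 7:skiaspak {adjective}; 8:goibeelm {noun}; 9:skiaspak {adjective}.
There are 64 candidate sequences in total.
Rule 1 cannot be satisfied by any choice of tags from the lexicon.
So there is no consistent tagging.
Count = 0.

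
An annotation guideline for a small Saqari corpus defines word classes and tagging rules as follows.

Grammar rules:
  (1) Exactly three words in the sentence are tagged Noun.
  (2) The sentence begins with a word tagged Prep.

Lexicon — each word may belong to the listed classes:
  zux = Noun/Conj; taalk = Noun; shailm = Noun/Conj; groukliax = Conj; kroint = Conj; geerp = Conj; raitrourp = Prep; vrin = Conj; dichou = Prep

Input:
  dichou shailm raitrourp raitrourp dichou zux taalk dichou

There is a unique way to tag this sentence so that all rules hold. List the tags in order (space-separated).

Prep Noun Prep Prep Prep Noun Noun Prep

Candidates per position — 1:dichou {Prep}; 2:shailm {Noun,Conj}; 3:raitrourp {Prep}; 4:raitrourp {Prep}; 5:dichou {Prep}; 6:zux {Noun,Conj}; 7:taalk {Noun}; 8:dichou {Prep}.
Position 2: tagging it Conj would leave rule 1 unsatisfiable, so it must be Noun.
Position 6: tagging it Conj would leave rule 1 unsatisfiable, so it must be Noun.
The only consistent sequence is: Prep Noun Prep Prep Prep Noun Noun Prep.
Check: rule 1 holds; rule 2 holds.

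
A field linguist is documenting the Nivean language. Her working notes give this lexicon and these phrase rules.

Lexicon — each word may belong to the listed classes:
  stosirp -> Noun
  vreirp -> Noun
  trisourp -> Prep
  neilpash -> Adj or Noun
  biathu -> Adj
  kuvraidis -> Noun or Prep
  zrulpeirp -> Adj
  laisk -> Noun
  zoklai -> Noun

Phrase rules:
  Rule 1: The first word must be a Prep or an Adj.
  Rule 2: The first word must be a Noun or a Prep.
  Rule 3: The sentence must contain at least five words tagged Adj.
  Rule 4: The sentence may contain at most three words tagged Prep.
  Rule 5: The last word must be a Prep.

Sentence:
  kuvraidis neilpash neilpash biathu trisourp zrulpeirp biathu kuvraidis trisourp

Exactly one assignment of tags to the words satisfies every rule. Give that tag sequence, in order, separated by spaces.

Candidates per position — 1:kuvraidis {Noun,Prep}; 2:neilpash {Adj,Noun}; 3:neilpash {Adj,Noun}; 4:biathu {Adj}; 5:trisourp {Prep}; 6:zrulpeirp {Adj}; 7:biathu {Adj}; 8:kuvraidis {Noun,Prep}; 9:trisourp {Prep}.
At position 1, choosing Noun makes rule 1 impossible to satisfy; hence Prep.
At position 2, choosing Noun makes rule 3 impossible to satisfy; hence Adj.
At position 3, choosing Noun makes rule 3 impossible to satisfy; hence Adj.
At position 8, choosing Prep makes rule 4 impossible to satisfy; hence Noun.
That leaves exactly one tagging: Prep Adj Adj Adj Prep Adj Adj Noun Prep.
Verifying each rule — rule 1 ✓; rule 2 ✓; rule 3 ✓; rule 4 ✓; rule 5 ✓.

Prep Adj Adj Adj Prep Adj Adj Noun Prep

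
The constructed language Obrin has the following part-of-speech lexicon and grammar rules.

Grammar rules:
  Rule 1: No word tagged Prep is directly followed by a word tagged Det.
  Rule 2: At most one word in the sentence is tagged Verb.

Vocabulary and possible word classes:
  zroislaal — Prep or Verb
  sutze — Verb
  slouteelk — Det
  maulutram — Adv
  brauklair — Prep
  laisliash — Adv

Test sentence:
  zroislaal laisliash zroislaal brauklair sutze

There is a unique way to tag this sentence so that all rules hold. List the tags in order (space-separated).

Prep Adv Prep Prep Verb

Candidates per position — 1:zroislaal {Prep,Verb}; 2:laisliash {Adv}; 3:zroislaal {Prep,Verb}; 4:brauklair {Prep}; 5:sutze {Verb}.
Position 1: Verb is ruled out by rule 2; that leaves Prep.
Position 3: Verb is ruled out by rule 2; that leaves Prep.
The unique satisfying tagging is: Prep Adv Prep Prep Verb.
Verifying each rule — rule 1 ok; rule 2 ok.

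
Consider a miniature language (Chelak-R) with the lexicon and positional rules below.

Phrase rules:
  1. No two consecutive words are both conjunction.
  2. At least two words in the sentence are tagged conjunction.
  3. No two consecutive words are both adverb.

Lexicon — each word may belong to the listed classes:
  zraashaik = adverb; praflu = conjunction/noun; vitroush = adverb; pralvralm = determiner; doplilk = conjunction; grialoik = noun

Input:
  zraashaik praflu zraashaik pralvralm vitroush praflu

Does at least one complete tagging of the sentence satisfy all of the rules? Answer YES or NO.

Candidates per position — 1:zraashaik {adverb}; 2:praflu {conjunction,noun}; 3:zraashaik {adverb}; 4:pralvralm {determiner}; 5:vitroush {adverb}; 6:praflu {conjunction,noun}.
One satisfying assignment: adverb conjunction adverb determiner adverb conjunction.
Verifying each rule — rule 1 ok; rule 2 ok; rule 3 ok.

YES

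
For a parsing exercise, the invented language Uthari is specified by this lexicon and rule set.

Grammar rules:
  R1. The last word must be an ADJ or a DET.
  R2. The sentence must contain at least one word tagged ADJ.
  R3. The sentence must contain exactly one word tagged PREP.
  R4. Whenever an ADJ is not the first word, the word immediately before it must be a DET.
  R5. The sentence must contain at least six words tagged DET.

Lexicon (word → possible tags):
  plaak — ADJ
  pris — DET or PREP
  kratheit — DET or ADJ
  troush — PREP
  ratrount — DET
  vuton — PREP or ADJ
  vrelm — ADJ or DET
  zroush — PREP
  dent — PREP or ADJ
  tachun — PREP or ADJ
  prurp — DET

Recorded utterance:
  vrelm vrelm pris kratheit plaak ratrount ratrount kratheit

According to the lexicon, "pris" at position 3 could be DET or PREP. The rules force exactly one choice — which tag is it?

PREP

Candidates per position — 1:vrelm {ADJ,DET}; 2:vrelm {ADJ,DET}; 3:pris {DET,PREP}; 4:kratheit {DET,ADJ}; 5:plaak {ADJ}; 6:ratrount {DET}; 7:ratrount {DET}; 8:kratheit {DET,ADJ}.
If word 3 were DET, no tagging could satisfy rule 3; so word 3 is PREP.
If word 4 were ADJ, no tagging could satisfy rule 4; so word 4 is DET.
If word 8 were ADJ, no tagging could satisfy rule 5; so word 8 is DET.
If word 1 were ADJ, no tagging could satisfy rule 5; so word 1 is DET.
If word 2 were ADJ, no tagging could satisfy rule 5; so word 2 is DET.
The unique satisfying tagging is: DET DET PREP DET ADJ DET DET DET.
Check: rule 1 satisfied; rule 2 satisfied; rule 3 satisfied; rule 4 satisfied; rule 5 satisfied.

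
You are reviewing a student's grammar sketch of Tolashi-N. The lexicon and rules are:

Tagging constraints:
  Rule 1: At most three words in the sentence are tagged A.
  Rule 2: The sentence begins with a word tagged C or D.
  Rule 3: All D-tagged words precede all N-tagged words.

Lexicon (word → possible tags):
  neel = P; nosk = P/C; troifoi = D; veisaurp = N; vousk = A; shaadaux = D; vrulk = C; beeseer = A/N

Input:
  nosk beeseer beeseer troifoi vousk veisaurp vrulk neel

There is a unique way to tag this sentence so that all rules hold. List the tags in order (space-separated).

Candidates per position — 1:nosk {P,C}; 2:beeseer {A,N}; 3:beeseer {A,N}; 4:troifoi {D}; 5:vousk {A}; 6:veisaurp {N}; 7:vrulk {C}; 8:neel {P}.
At position 1, choosing P makes rule 2 impossible to satisfy; hence C.
At position 2, choosing N makes rule 3 impossible to satisfy; hence A.
At position 3, choosing N makes rule 3 impossible to satisfy; hence A.
That leaves exactly one tagging: C A A D A N C P.
Verifying each rule — rule 1 holds; rule 2 holds; rule 3 holds.

C A A D A N C P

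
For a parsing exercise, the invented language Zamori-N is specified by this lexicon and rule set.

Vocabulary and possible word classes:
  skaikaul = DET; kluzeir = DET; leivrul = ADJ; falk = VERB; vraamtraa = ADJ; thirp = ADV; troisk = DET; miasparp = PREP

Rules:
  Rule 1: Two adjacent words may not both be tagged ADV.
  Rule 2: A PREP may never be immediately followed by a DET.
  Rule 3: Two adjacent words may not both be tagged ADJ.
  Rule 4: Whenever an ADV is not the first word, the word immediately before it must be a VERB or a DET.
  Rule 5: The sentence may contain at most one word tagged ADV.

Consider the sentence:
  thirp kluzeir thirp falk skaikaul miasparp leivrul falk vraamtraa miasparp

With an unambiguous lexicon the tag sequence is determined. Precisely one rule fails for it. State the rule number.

Fixed tagging: ADV DET ADV VERB DET PREP ADJ VERB ADJ PREP.
Rule check: R1 ✓, R2 ✓, R3 ✓, R4 ✓, R5 ✗.
Only rule 5 fails.

5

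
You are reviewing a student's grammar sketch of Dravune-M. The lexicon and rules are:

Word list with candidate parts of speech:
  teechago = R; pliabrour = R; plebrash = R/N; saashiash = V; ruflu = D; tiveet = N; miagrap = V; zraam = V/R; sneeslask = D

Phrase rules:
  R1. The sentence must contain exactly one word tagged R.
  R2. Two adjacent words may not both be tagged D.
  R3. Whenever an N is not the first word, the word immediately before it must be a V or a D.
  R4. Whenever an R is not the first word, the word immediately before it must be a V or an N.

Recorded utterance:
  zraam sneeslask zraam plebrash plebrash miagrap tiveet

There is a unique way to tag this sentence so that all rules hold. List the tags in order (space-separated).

V D V N R V N

Candidates per position — 1:zraam {V,R}; 2:sneeslask {D}; 3:zraam {V,R}; 4:plebrash {R,N}; 5:plebrash {R,N}; 6:miagrap {V}; 7:tiveet {N}.
At position 3, choosing R makes rule 4 impossible to satisfy; hence V.
At position 5, choosing N makes rule 3 impossible to satisfy; hence R.
At position 1, choosing R makes rule 1 impossible to satisfy; hence V.
At position 4, choosing R makes rule 1 impossible to satisfy; hence N.
So the tagging must be: V D V N R V N.
Check: rule 1 ✓; rule 2 ✓; rule 3 ✓; rule 4 ✓.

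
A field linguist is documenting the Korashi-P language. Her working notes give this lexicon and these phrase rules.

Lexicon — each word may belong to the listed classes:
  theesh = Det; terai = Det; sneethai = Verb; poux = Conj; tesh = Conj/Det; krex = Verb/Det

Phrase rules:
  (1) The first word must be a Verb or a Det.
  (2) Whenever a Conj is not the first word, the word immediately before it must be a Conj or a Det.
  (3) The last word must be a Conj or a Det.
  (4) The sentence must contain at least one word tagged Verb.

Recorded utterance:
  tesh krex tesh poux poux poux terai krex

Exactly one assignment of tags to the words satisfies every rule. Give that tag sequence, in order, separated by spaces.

Det Verb Det Conj Conj Conj Det Det

Candidates per position — 1:tesh {Conj,Det}; 2:krex {Verb,Det}; 3:tesh {Conj,Det}; 4:poux {Conj}; 5:poux {Conj}; 6:poux {Conj}; 7:terai {Det}; 8:krex {Verb,Det}.
Position 1: Conj is ruled out by rule 1; that leaves Det.
Position 8: Verb is ruled out by rule 3; that leaves Det.
Position 2: Det is ruled out by rule 4; that leaves Verb.
Position 3: Conj is ruled out by rule 2; that leaves Det.
That leaves exactly one tagging: Det Verb Det Conj Conj Conj Det Det.
Verifying each rule — rule 1 satisfied; rule 2 satisfied; rule 3 satisfied; rule 4 satisfied.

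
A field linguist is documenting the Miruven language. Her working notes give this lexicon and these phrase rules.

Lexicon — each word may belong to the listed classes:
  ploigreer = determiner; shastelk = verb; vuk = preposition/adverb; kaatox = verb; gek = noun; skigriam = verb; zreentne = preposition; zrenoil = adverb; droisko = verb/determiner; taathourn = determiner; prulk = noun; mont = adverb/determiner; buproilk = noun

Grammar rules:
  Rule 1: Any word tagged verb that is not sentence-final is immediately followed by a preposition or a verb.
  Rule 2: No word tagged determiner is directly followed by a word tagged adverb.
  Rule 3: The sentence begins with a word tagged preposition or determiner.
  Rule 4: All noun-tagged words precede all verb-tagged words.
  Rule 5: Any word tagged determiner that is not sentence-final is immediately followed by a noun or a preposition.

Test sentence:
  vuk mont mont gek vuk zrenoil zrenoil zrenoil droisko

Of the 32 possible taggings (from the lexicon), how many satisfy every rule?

8

Candidates per position — 1:vuk {preposition,adverb}; 2:mont {adverb,determiner}; 3:mont {adverb,determiner}; 4:gek {noun}; 5:vuk {preposition,adverb}; 6:zrenoil {adverb}; 7:zrenoil {adverb}; 8:zrenoil {adverb}; 9:droisko {verb,determiner}.
There are 32 candidate sequences in total.
Checking each against the rules leaves 8 sequences.
Count = 8.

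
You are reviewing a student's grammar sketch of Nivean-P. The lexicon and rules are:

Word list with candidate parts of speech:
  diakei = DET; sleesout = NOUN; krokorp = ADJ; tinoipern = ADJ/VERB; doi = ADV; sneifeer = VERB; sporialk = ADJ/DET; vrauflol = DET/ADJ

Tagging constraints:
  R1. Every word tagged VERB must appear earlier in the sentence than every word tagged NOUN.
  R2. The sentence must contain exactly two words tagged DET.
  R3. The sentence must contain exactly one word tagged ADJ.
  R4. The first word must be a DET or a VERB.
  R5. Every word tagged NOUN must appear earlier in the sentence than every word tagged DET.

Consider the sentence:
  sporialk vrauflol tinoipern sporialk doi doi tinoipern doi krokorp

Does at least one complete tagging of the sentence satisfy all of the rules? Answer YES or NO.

Candidates per position — 1:sporialk {ADJ,DET}; 2:vrauflol {DET,ADJ}; 3:tinoipern {ADJ,VERB}; 4:sporialk {ADJ,DET}; 5:doi {ADV}; 6:doi {ADV}; 7:tinoipern {ADJ,VERB}; 8:doi {ADV}; 9:krokorp {ADJ}.
Every candidate sequence violates at least one rule; no consistent tagging exists.

NO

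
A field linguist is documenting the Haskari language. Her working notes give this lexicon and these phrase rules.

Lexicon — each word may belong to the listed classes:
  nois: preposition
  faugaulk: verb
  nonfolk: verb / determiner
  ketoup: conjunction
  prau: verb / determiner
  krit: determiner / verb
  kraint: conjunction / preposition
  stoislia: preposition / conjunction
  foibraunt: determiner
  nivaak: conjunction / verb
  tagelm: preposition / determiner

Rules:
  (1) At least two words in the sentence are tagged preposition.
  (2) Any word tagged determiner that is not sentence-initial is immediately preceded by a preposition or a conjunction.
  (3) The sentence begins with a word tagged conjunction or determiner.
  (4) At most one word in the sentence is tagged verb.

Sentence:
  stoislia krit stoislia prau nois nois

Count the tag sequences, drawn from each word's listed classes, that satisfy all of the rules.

Candidates per position — 1:stoislia {preposition,conjunction}; 2:krit {determiner,verb}; 3:stoislia {preposition,conjunction}; 4:prau {verb,determiner}; 5:nois {preposition}; 6:nois {preposition}.
There are 16 candidate sequences in total.
Checking each against the rules leaves 6 sequences.
Count = 6.

6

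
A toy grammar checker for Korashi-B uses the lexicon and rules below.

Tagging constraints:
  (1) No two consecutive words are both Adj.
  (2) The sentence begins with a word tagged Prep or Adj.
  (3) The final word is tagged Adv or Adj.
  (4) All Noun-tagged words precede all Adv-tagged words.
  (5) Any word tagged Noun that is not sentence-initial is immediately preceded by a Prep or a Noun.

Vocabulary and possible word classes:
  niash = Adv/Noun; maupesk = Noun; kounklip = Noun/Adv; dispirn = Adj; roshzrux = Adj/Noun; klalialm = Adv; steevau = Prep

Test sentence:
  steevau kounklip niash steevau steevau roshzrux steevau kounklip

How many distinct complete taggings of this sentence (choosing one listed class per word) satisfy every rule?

4

Candidates per position — 1:steevau {Prep}; 2:kounklip {Noun,Adv}; 3:niash {Adv,Noun}; 4:steevau {Prep}; 5:steevau {Prep}; 6:roshzrux {Adj,Noun}; 7:steevau {Prep}; 8:kounklip {Noun,Adv}.
There are 16 candidate sequences in total.
The sequences that satisfy every rule: Prep Noun Adv Prep Prep Adj Prep Adv; Prep Noun Noun Prep Prep Adj Prep Adv; Prep Noun Noun Prep Prep Noun Prep Adv; Prep Adv Adv Prep Prep Adj Prep Adv.
Count = 4.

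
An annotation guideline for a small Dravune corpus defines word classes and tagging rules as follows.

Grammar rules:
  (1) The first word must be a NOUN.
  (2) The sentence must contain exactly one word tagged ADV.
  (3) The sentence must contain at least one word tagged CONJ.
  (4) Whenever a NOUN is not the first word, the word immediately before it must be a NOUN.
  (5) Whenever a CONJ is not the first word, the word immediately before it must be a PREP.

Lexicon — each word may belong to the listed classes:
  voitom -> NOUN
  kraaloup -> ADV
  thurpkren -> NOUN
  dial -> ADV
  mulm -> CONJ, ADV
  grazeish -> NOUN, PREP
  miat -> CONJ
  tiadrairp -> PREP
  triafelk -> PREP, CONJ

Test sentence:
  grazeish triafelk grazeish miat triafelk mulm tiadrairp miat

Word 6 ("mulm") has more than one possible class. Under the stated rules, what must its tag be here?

ADV

Candidates per position — 1:grazeish {NOUN,PREP}; 2:triafelk {PREP,CONJ}; 3:grazeish {NOUN,PREP}; 4:miat {CONJ}; 5:triafelk {PREP,CONJ}; 6:mulm {CONJ,ADV}; 7:tiadrairp {PREP}; 8:miat {CONJ}.
Position 1: tagging it PREP would leave rule 1 unsatisfiable, so it must be NOUN.
Position 2: tagging it CONJ would leave rule 5 unsatisfiable, so it must be PREP.
Position 3: tagging it NOUN would leave rule 4 unsatisfiable, so it must be PREP.
Position 5: tagging it CONJ would leave rule 5 unsatisfiable, so it must be PREP.
Position 6: tagging it CONJ would leave rule 2 unsatisfiable, so it must be ADV.
The only consistent sequence is: NOUN PREP PREP CONJ PREP ADV PREP CONJ.
Verifying each rule — rule 1 ok; rule 2 ok; rule 3 ok; rule 4 ok; rule 5 ok.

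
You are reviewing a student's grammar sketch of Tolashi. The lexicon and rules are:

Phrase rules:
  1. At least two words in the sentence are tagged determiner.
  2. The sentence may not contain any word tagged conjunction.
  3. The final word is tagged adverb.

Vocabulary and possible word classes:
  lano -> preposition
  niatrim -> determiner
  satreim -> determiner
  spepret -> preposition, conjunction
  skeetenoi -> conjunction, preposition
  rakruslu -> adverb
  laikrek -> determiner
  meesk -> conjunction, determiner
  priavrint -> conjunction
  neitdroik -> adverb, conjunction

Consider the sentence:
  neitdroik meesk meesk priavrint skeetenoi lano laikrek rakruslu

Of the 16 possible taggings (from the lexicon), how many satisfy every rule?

Candidates per position — 1:neitdroik {adverb,conjunction}; 2:meesk {conjunction,determiner}; 3:meesk {conjunction,determiner}; 4:priavrint {conjunction}; 5:skeetenoi {conjunction,preposition}; 6:lano {preposition}; 7:laikrek {determiner}; 8:rakruslu {adverb}.
There are 16 candidate sequences in total.
Rule 2 cannot be satisfied by any choice of tags from the lexicon.
So there is no consistent tagging.
Count = 0.

0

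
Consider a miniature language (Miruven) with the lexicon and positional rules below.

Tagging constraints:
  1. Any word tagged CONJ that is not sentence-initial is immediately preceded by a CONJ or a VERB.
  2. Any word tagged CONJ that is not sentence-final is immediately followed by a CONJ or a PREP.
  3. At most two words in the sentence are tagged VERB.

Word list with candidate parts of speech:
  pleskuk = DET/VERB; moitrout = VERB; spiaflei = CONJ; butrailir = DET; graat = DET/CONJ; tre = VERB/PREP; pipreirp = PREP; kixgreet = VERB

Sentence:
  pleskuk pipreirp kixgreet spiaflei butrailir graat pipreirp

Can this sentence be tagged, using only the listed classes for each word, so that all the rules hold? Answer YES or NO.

NO

Candidates per position — 1:pleskuk {DET,VERB}; 2:pipreirp {PREP}; 3:kixgreet {VERB}; 4:spiaflei {CONJ}; 5:butrailir {DET}; 6:graat {DET,CONJ}; 7:pipreirp {PREP}.
Rule 2 cannot be satisfied by any choice of tags from the lexicon.
So there is no consistent tagging.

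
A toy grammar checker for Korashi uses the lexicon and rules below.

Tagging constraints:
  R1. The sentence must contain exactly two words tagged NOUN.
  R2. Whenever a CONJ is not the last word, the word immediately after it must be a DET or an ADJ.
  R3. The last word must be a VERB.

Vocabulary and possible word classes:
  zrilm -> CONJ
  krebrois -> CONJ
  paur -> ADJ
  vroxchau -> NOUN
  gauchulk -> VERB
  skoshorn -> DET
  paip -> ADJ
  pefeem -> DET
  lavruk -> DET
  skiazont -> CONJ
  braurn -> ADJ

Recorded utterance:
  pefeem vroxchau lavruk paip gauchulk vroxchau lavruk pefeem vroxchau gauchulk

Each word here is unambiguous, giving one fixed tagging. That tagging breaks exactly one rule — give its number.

1

Fixed tagging: DET NOUN DET ADJ VERB NOUN DET DET NOUN VERB.
Rule check: R1 fail, R2 pass, R3 pass.
Only rule 1 fails.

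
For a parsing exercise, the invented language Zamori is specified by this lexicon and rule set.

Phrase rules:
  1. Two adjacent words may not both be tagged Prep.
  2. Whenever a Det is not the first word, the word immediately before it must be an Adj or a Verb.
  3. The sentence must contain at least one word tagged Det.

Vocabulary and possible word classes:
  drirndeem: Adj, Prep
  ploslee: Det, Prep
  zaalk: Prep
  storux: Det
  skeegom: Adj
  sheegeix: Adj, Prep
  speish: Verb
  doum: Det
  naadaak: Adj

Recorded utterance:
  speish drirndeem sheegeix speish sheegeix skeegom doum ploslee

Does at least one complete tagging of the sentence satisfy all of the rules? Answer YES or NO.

YES

Candidates per position — 1:speish {Verb}; 2:drirndeem {Adj,Prep}; 3:sheegeix {Adj,Prep}; 4:speish {Verb}; 5:sheegeix {Adj,Prep}; 6:skeegom {Adj}; 7:doum {Det}; 8:ploslee {Det,Prep}.
One satisfying assignment: Verb Prep Adj Verb Adj Adj Det Prep.
Checking: rule 1 ok; rule 2 ok; rule 3 ok.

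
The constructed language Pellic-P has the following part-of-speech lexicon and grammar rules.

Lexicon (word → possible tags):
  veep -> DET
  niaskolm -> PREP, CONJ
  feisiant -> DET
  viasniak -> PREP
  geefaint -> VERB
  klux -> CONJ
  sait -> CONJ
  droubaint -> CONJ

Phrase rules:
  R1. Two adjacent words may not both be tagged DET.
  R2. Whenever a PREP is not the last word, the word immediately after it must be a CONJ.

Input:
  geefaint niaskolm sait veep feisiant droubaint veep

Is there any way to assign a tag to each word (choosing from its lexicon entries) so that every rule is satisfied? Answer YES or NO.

NO

Candidates per position — 1:geefaint {VERB}; 2:niaskolm {PREP,CONJ}; 3:sait {CONJ}; 4:veep {DET}; 5:feisiant {DET}; 6:droubaint {CONJ}; 7:veep {DET}.
Rule 1 cannot be satisfied by any choice of tags from the lexicon.
So there is no consistent tagging.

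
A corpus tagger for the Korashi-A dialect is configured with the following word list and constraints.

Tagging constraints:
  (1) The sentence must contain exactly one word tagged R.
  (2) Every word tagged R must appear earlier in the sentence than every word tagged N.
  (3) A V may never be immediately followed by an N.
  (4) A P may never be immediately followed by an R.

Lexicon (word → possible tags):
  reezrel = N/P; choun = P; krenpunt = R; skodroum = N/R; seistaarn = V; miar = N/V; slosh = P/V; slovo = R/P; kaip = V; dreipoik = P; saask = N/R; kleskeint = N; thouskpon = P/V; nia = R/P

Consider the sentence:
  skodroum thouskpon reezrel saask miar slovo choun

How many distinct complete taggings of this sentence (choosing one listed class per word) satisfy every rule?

6

Candidates per position — 1:skodroum {N,R}; 2:thouskpon {P,V}; 3:reezrel {N,P}; 4:saask {N,R}; 5:miar {N,V}; 6:slovo {R,P}; 7:choun {P}.
There are 64 candidate sequences in total.
Checking each against the rules leaves 6 sequences.
Count = 6.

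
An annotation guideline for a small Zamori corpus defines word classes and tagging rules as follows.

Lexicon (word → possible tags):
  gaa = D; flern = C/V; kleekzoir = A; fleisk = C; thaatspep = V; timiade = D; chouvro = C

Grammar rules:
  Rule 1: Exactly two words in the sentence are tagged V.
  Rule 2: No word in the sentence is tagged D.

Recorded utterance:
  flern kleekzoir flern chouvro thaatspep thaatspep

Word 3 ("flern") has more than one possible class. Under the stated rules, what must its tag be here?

C

Candidates per position — 1:flern {C,V}; 2:kleekzoir {A}; 3:flern {C,V}; 4:chouvro {C}; 5:thaatspep {V}; 6:thaatspep {V}.
If word 1 were V, no tagging could satisfy rule 1; so word 1 is C.
If word 3 were V, no tagging could satisfy rule 1; so word 3 is C.
That leaves exactly one tagging: C A C C V V.
Verifying each rule — rule 1 ✓; rule 2 ✓.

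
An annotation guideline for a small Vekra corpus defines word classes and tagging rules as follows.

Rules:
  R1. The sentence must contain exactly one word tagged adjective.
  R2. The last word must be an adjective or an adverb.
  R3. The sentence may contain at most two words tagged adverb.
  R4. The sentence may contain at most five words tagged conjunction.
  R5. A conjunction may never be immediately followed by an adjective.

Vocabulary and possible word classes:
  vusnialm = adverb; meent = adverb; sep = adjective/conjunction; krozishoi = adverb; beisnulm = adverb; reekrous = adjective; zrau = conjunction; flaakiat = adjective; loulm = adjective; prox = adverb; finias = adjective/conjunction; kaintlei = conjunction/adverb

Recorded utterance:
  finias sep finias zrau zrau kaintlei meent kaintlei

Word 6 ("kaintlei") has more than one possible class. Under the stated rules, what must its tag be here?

Candidates per position — 1:finias {adjective,conjunction}; 2:sep {adjective,conjunction}; 3:finias {adjective,conjunction}; 4:zrau {conjunction}; 5:zrau {conjunction}; 6:kaintlei {conjunction,adverb}; 7:meent {adverb}; 8:kaintlei {conjunction,adverb}.
If word 8 were conjunction, no tagging could satisfy rule 2; so word 8 is adverb.
If word 6 were adverb, no tagging could satisfy rule 3; so word 6 is conjunction.
The remaining ambiguous positions (1, 2, 3) are resolved jointly — only one combination satisfies every rule.
The only consistent sequence is: adjective conjunction conjunction conjunction conjunction conjunction adverb adverb.
Rule-by-rule: rule 1 ok; rule 2 ok; rule 3 ok; rule 4 ok; rule 5 ok.

conjunction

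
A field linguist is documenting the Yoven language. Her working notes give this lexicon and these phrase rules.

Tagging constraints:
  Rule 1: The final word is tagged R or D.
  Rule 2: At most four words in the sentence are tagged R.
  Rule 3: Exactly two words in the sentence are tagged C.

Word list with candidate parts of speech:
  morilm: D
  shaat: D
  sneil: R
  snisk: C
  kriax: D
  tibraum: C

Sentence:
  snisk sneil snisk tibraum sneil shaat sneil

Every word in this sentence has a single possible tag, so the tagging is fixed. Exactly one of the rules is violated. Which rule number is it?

Fixed tagging: C R C C R D R.
Applying the rules: R1 ✓, R2 ✓, R3 ✗.
Only rule 3 fails.

3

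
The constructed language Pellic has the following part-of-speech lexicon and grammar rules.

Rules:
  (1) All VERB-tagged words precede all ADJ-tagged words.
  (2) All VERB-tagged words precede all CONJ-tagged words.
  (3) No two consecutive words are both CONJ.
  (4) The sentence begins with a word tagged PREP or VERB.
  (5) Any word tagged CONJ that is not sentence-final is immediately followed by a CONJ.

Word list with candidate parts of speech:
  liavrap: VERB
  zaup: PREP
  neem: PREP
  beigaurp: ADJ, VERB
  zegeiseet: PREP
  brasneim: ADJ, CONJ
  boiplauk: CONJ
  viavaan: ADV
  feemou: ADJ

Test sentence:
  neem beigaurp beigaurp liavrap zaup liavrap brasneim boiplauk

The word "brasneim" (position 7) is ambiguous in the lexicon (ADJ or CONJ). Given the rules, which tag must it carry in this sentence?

ADJ

Candidates per position — 1:neem {PREP}; 2:beigaurp {ADJ,VERB}; 3:beigaurp {ADJ,VERB}; 4:liavrap {VERB}; 5:zaup {PREP}; 6:liavrap {VERB}; 7:brasneim {ADJ,CONJ}; 8:boiplauk {CONJ}.
Position 2: ADJ is ruled out by rule 1; that leaves VERB.
Position 3: ADJ is ruled out by rule 1; that leaves VERB.
Position 7: CONJ is ruled out by rule 3; that leaves ADJ.
The only consistent sequence is: PREP VERB VERB VERB PREP VERB ADJ CONJ.
Rule-by-rule: rule 1 ok; rule 2 ok; rule 3 ok; rule 4 ok; rule 5 ok.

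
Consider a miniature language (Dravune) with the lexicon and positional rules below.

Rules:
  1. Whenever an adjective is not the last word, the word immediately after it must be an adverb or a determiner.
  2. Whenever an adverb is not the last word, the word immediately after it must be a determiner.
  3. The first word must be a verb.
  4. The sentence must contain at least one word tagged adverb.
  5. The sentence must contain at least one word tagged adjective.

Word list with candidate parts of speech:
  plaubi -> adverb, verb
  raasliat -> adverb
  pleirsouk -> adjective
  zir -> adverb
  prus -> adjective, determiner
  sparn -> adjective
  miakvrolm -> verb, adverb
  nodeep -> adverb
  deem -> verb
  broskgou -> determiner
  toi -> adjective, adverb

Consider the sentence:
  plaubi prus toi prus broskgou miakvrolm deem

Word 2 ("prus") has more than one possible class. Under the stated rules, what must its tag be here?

Candidates per position — 1:plaubi {adverb,verb}; 2:prus {adjective,determiner}; 3:toi {adjective,adverb}; 4:prus {adjective,determiner}; 5:broskgou {determiner}; 6:miakvrolm {verb,adverb}; 7:deem {verb}.
Word 1 cannot be adverb — rule 3 would then fail for every completion. It is verb.
Word 6 cannot be adverb — rule 2 would then fail for every completion. It is verb.
Word 3 cannot be adjective — rule 4 would then fail for every completion. It is adverb.
Word 4 cannot be adjective — rule 2 would then fail for every completion. It is determiner.
Word 2 cannot be determiner — rule 5 would then fail for every completion. It is adjective.
The unique satisfying tagging is: verb adjective adverb determiner determiner verb verb.
Check: rule 1 ✓; rule 2 ✓; rule 3 ✓; rule 4 ✓; rule 5 ✓.

adjective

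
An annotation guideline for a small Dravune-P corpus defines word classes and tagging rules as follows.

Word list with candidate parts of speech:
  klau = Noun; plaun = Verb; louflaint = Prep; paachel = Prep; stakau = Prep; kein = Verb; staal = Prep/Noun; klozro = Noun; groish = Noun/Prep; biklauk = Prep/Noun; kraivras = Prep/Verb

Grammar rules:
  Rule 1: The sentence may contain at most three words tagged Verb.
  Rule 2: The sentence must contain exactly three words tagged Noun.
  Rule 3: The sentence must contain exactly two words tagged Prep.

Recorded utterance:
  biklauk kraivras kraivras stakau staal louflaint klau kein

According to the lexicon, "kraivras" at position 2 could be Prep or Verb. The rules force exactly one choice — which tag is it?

Verb

Candidates per position — 1:biklauk {Prep,Noun}; 2:kraivras {Prep,Verb}; 3:kraivras {Prep,Verb}; 4:stakau {Prep}; 5:staal {Prep,Noun}; 6:louflaint {Prep}; 7:klau {Noun}; 8:kein {Verb}.
Position 1: Prep is ruled out by rule 2; that leaves Noun.
Position 2: Prep is ruled out by rule 3; that leaves Verb.
Position 3: Prep is ruled out by rule 3; that leaves Verb.
Position 5: Prep is ruled out by rule 2; that leaves Noun.
So the tagging must be: Noun Verb Verb Prep Noun Prep Noun Verb.
Rule-by-rule: rule 1 satisfied; rule 2 satisfied; rule 3 satisfied.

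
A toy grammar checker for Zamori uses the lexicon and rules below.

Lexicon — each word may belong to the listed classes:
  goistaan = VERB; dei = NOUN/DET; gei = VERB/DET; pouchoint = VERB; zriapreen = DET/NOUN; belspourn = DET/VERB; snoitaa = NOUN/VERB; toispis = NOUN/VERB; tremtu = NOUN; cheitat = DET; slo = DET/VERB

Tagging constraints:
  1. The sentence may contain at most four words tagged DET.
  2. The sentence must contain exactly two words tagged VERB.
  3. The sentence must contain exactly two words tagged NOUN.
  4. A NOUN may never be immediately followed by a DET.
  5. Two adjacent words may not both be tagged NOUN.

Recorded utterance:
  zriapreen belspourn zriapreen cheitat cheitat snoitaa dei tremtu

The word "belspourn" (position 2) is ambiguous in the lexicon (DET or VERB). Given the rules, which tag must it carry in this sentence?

VERB

Candidates per position — 1:zriapreen {DET,NOUN}; 2:belspourn {DET,VERB}; 3:zriapreen {DET,NOUN}; 4:cheitat {DET}; 5:cheitat {DET}; 6:snoitaa {NOUN,VERB}; 7:dei {NOUN,DET}; 8:tremtu {NOUN}.
Position 2: DET is ruled out by rule 2; that leaves VERB.
Position 3: NOUN is ruled out by rule 4; that leaves DET.
Position 6: NOUN is ruled out by rule 2; that leaves VERB.
Position 7: NOUN is ruled out by rule 5; that leaves DET.
Position 1: DET is ruled out by rule 1; that leaves NOUN.
So the tagging must be: NOUN VERB DET DET DET VERB DET NOUN.
Rule-by-rule: rule 1 satisfied; rule 2 satisfied; rule 3 satisfied; rule 4 satisfied; rule 5 satisfied.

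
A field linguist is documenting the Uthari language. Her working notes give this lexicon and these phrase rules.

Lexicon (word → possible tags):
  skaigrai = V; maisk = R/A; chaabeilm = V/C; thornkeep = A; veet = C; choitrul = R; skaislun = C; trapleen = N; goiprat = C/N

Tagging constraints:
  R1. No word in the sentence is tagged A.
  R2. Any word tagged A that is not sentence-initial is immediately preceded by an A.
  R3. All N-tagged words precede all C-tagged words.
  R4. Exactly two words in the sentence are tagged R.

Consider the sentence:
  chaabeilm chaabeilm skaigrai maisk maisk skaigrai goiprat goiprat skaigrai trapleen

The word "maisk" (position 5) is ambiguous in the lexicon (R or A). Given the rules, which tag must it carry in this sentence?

R

Candidates per position — 1:chaabeilm {V,C}; 2:chaabeilm {V,C}; 3:skaigrai {V}; 4:maisk {R,A}; 5:maisk {R,A}; 6:skaigrai {V}; 7:goiprat {C,N}; 8:goiprat {C,N}; 9:skaigrai {V}; 10:trapleen {N}.
Word 1 cannot be C — rule 3 would then fail for every completion. It is V.
Word 2 cannot be C — rule 3 would then fail for every completion. It is V.
Word 4 cannot be A — rule 1 would then fail for every completion. It is R.
Word 5 cannot be A — rule 1 would then fail for every completion. It is R.
Word 7 cannot be C — rule 3 would then fail for every completion. It is N.
Word 8 cannot be C — rule 3 would then fail for every completion. It is N.
The unique satisfying tagging is: V V V R R V N N V N.
Rule-by-rule: rule 1 ok; rule 2 ok; rule 3 ok; rule 4 ok.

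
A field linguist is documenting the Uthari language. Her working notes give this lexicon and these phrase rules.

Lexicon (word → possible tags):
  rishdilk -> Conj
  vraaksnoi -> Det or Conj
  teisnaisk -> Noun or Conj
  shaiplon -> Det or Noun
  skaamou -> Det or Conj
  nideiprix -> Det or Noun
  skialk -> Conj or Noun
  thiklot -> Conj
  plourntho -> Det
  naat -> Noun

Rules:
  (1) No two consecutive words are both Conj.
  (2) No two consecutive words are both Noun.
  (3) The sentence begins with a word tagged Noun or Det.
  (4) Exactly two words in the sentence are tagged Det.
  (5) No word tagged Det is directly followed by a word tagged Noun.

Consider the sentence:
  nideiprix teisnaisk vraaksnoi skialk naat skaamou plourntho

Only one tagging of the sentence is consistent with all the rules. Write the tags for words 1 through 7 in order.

Candidates per position — 1:nideiprix {Det,Noun}; 2:teisnaisk {Noun,Conj}; 3:vraaksnoi {Det,Conj}; 4:skialk {Conj,Noun}; 5:naat {Noun}; 6:skaamou {Det,Conj}; 7:plourntho {Det}.
At position 4, choosing Noun makes rule 2 impossible to satisfy; hence Conj.
At position 3, choosing Conj makes rule 1 impossible to satisfy; hence Det.
At position 6, choosing Det makes rule 4 impossible to satisfy; hence Conj.
At position 1, choosing Det makes rule 4 impossible to satisfy; hence Noun.
At position 2, choosing Noun makes rule 2 impossible to satisfy; hence Conj.
That leaves exactly one tagging: Noun Conj Det Conj Noun Conj Det.
Checking: rule 1 holds; rule 2 holds; rule 3 holds; rule 4 holds; rule 5 holds.

Noun Conj Det Conj Noun Conj Det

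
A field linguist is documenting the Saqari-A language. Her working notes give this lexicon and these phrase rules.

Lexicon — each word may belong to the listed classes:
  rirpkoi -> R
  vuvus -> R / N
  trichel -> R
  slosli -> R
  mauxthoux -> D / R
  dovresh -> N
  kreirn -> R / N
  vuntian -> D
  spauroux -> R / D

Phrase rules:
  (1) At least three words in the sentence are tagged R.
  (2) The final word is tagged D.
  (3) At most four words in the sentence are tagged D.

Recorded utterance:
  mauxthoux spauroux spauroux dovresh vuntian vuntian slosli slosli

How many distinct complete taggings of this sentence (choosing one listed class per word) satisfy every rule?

0

Candidates per position — 1:mauxthoux {D,R}; 2:spauroux {R,D}; 3:spauroux {R,D}; 4:dovresh {N}; 5:vuntian {D}; 6:vuntian {D}; 7:slosli {R}; 8:slosli {R}.
There are 8 candidate sequences in total.
Rule 2 cannot be satisfied by any choice of tags from the lexicon.
So there is no consistent tagging.
Count = 0.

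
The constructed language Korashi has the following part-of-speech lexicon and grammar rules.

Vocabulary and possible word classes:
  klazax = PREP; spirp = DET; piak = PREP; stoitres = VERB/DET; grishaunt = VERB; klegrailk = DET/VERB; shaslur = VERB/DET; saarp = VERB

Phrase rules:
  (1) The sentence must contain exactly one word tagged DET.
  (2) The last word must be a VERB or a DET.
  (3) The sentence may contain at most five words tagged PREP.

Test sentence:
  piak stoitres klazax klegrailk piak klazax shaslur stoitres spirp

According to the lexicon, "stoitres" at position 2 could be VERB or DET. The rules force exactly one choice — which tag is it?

Candidates per position — 1:piak {PREP}; 2:stoitres {VERB,DET}; 3:klazax {PREP}; 4:klegrailk {DET,VERB}; 5:piak {PREP}; 6:klazax {PREP}; 7:shaslur {VERB,DET}; 8:stoitres {VERB,DET}; 9:spirp {DET}.
Position 2: tagging it DET would leave rule 1 unsatisfiable, so it must be VERB.
Position 4: tagging it DET would leave rule 1 unsatisfiable, so it must be VERB.
Position 7: tagging it DET would leave rule 1 unsatisfiable, so it must be VERB.
Position 8: tagging it DET would leave rule 1 unsatisfiable, so it must be VERB.
The unique satisfying tagging is: PREP VERB PREP VERB PREP PREP VERB VERB DET.
Check: rule 1 ✓; rule 2 ✓; rule 3 ✓.

VERB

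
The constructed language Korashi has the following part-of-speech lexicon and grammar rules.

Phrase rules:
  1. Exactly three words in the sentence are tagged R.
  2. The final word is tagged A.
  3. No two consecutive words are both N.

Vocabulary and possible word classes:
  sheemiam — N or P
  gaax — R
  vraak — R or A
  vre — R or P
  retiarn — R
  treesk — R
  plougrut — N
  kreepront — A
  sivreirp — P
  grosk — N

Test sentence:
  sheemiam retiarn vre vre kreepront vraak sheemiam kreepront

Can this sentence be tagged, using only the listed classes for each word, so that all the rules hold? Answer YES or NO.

Candidates per position — 1:sheemiam {N,P}; 2:retiarn {R}; 3:vre {R,P}; 4:vre {R,P}; 5:kreepront {A}; 6:vraak {R,A}; 7:sheemiam {N,P}; 8:kreepront {A}.
One satisfying assignment: P R R P A R N A.
Checking: rule 1 satisfied; rule 2 satisfied; rule 3 satisfied.

YES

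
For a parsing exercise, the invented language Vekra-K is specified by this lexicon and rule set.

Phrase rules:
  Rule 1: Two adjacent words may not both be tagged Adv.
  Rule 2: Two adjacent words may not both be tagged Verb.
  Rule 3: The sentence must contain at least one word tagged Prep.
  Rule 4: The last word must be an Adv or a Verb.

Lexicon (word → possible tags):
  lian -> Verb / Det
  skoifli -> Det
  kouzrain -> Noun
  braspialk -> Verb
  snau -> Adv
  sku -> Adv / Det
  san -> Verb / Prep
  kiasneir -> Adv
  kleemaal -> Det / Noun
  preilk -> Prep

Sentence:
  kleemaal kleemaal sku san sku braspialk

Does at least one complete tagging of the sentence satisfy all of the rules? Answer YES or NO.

Candidates per position — 1:kleemaal {Det,Noun}; 2:kleemaal {Det,Noun}; 3:sku {Adv,Det}; 4:san {Verb,Prep}; 5:sku {Adv,Det}; 6:braspialk {Verb}.
One satisfying assignment: Noun Det Det Prep Det Verb.
Verifying each rule — rule 1 holds; rule 2 holds; rule 3 holds; rule 4 holds.

YES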